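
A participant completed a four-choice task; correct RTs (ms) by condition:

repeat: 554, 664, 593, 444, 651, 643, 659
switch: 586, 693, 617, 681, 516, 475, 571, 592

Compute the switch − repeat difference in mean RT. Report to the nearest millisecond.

M(repeat) = 4208/7 = 601.143
M(switch) = 4731/8 = 591.375
Difference = 591.375 − 601.143 = -9.768 ms

-10 ms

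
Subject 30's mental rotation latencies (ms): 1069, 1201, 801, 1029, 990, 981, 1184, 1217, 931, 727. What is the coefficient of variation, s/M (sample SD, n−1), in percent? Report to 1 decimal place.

16.3%

n = 10, Σ = 10130, M = 1013.0000
Σ(x−M)² = 244610.000; s = √(244610.000/9) = 164.8602
CV = 164.8602 / 1013.0000 = 0.16274 = 16.274%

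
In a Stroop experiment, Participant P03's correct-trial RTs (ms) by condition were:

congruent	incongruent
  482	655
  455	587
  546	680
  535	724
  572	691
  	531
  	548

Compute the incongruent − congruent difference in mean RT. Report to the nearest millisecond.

M(congruent) = 2590/5 = 518.000
M(incongruent) = 4416/7 = 630.857
Difference = 630.857 − 518.000 = 112.857 ms

113 ms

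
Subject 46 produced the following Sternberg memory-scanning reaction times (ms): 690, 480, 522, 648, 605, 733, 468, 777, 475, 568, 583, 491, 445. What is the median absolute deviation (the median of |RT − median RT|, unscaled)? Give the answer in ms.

88 ms

Sorted: 445, 468, 475, 480, 491, 522, 568, 583, 605, 648, 690, 733, 777 → median = 568
|x − 568|: 122, 88, 46, 80, 37, 165, 100, 209, 93, 0, 15, 77, 123
Sorted deviations: 0, 15, 37, 46, 77, 80, 88, 93, 100, 122, 123, 165, 209 → MAD = 88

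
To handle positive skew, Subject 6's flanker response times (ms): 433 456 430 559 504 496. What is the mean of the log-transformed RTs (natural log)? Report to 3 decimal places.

ln(RT): 6.0707, 6.1225, 6.0638, 6.3261, 6.2226, 6.2066
Σ ln(RT) = 37.0123
Mean = 37.0123/6 = 6.16872

6.169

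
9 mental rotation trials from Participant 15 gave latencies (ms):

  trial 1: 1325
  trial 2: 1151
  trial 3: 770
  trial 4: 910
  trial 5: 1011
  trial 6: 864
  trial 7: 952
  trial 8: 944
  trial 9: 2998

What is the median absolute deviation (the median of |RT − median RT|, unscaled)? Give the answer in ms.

88 ms

Sorted: 770, 864, 910, 944, 952, 1011, 1151, 1325, 2998 → median = 952
|x − 952|: 373, 199, 182, 42, 59, 88, 0, 8, 2046
Sorted deviations: 0, 8, 42, 59, 88, 182, 199, 373, 2046 → MAD = 88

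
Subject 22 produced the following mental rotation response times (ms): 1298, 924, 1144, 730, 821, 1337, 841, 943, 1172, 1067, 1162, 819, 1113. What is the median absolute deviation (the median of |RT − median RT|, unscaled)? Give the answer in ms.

143 ms

Sorted: 730, 819, 821, 841, 924, 943, 1067, 1113, 1144, 1162, 1172, 1298, 1337 → median = 1067
|x − 1067|: 231, 143, 77, 337, 246, 270, 226, 124, 105, 0, 95, 248, 46
Sorted deviations: 0, 46, 77, 95, 105, 124, 143, 226, 231, 246, 248, 270, 337 → MAD = 143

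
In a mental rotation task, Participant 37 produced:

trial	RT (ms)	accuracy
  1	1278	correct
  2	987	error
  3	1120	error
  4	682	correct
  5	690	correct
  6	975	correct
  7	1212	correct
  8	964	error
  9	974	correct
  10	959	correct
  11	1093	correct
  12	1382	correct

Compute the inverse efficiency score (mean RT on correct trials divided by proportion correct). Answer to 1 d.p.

Correct trials (n=9): 1278, 682, 690, 975, 1212, 974, 959, 1093, 1382
Mean correct RT = 9245/9 = 1027.2222 ms
Proportion correct = 9/12
IES = 1027.2222 / (9/12) = 1369.630 ms

1369.6 ms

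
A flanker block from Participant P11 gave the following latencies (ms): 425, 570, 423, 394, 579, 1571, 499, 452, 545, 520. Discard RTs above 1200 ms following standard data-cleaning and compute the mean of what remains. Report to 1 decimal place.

489.7 ms

Excluded: 1571
Retained (n=9): Σ = 4407
Mean = 4407/9 = 489.6667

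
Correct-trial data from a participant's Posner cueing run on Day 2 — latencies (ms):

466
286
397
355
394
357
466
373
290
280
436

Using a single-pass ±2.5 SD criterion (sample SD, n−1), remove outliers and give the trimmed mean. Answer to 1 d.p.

372.7 ms

n = 11, ΣRT = 4100, M = 372.727
Σ(x−M)² = 45970.18; s = √(45970.18/10) = 67.801
Cutoffs: 372.727 ± 2.5·67.801 → [203.2, 542.2]
No RTs fall outside the cutoffs; all 11 retained. Mean = 4100/11 = 372.727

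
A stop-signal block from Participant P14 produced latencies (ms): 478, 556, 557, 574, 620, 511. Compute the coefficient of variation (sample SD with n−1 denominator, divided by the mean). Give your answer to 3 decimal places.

n = 6, Σ = 3296, M = 549.3333
Σ(x−M)² = 12263.333; s = √(12263.333/5) = 49.5244
CV = 49.5244 / 549.3333 = 0.09015

0.090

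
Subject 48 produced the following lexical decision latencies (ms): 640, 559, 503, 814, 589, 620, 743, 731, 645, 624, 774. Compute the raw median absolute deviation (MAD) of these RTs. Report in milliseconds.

81 ms

Sorted: 503, 559, 589, 620, 624, 640, 645, 731, 743, 774, 814 → median = 640
|x − 640|: 0, 81, 137, 174, 51, 20, 103, 91, 5, 16, 134
Sorted deviations: 0, 5, 16, 20, 51, 81, 91, 103, 134, 137, 174 → MAD = 81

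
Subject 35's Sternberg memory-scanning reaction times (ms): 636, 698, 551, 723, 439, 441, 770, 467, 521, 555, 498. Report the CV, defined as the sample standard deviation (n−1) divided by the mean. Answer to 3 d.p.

0.204

n = 11, Σ = 6299, M = 572.6364
Σ(x−M)² = 136654.545; s = √(136654.545/10) = 116.8993
CV = 116.8993 / 572.6364 = 0.20414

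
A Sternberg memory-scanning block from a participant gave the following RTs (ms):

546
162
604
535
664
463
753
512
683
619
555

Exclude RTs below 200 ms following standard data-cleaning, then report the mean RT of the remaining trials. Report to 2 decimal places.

593.40 ms

Excluded: 162
Retained (n=10): Σ = 5934
Mean = 5934/10 = 593.4000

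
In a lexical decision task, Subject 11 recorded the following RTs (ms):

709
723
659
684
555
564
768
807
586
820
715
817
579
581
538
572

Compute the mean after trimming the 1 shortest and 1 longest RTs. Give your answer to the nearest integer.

666 ms

Sorted: 538, 555, 564, 572, 579, 581, 586, 659, 684, 709, 715, 723, 768, 807, 817, 820
Drop lowest 1 (538) and highest 1 (820)
Remaining (n=14): Σ = 9319, mean = 9319/14 = 665.643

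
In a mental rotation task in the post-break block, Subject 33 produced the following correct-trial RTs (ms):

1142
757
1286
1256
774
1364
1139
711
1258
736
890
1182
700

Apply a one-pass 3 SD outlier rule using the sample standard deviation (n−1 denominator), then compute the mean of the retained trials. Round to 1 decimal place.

n = 13, ΣRT = 13195, M = 1015.000
Σ(x−M)² = 781518.00; s = √(781518.00/12) = 255.199
Cutoffs: 1015.000 ± 3·255.199 → [249.4, 1780.6]
No RTs fall outside the cutoffs; all 13 retained. Mean = 13195/13 = 1015.000

1015.0 ms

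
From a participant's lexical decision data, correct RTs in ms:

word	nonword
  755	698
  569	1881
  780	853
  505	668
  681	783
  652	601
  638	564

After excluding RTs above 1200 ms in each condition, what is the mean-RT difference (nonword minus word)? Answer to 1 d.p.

nonword: exclude 1881
M(word) = 4580/7 = 654.286
M(nonword) = 4167/6 = 694.500
Difference = 694.500 − 654.286 = 40.214 ms

40.2 ms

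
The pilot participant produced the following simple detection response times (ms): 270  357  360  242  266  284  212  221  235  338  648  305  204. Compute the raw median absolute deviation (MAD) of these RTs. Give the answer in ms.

Sorted: 204, 212, 221, 235, 242, 266, 270, 284, 305, 338, 357, 360, 648 → median = 270
|x − 270|: 0, 87, 90, 28, 4, 14, 58, 49, 35, 68, 378, 35, 66
Sorted deviations: 0, 4, 14, 28, 35, 35, 49, 58, 66, 68, 87, 90, 378 → MAD = 49

49 ms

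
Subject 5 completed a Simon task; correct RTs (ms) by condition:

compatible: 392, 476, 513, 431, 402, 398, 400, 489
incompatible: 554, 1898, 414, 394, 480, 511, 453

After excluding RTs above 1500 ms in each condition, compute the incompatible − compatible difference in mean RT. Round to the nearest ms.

incompatible: exclude 1898
M(compatible) = 3501/8 = 437.625
M(incompatible) = 2806/6 = 467.667
Difference = 467.667 − 437.625 = 30.042 ms

30 ms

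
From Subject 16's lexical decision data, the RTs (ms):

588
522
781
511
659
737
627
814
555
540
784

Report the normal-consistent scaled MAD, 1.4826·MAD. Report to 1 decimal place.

Sorted: 511, 522, 540, 555, 588, 627, 659, 737, 781, 784, 814 → median = 627
|x − 627| sorted: 0, 32, 39, 72, 87, 105, 110, 116, 154, 157, 187 → MAD = 105
Robust SD ≈ 1.4826 × 105 = 155.673

155.7 ms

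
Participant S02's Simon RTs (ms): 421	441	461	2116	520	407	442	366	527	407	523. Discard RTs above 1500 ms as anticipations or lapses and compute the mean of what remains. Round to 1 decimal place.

Excluded: 2116
Retained (n=10): Σ = 4515
Mean = 4515/10 = 451.5000

451.5 ms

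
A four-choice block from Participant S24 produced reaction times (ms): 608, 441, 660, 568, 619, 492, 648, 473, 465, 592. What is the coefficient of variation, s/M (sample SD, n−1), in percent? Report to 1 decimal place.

14.7%

n = 10, Σ = 5566, M = 556.6000
Σ(x−M)² = 59880.400; s = √(59880.400/9) = 81.5682
CV = 81.5682 / 556.6000 = 0.14655 = 14.655%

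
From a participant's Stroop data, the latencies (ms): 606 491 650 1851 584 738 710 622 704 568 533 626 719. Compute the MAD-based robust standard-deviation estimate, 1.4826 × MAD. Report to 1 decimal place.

115.6 ms

Sorted: 491, 533, 568, 584, 606, 622, 626, 650, 704, 710, 719, 738, 1851 → median = 626
|x − 626| sorted: 0, 4, 20, 24, 42, 58, 78, 84, 93, 93, 112, 135, 1225 → MAD = 78
Robust SD ≈ 1.4826 × 78 = 115.643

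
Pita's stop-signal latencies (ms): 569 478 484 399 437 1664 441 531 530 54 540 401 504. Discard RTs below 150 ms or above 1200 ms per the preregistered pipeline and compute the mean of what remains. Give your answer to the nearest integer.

Excluded: 54, 1664
Retained (n=11): Σ = 5314
Mean = 5314/11 = 483.0909

483 ms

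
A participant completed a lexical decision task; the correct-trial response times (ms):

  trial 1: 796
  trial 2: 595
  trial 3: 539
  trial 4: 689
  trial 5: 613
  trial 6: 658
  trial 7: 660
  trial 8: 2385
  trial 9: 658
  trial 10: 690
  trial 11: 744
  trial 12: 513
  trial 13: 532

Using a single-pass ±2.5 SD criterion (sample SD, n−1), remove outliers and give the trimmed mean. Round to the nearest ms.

641 ms

n = 13, ΣRT = 10072, M = 774.769
Σ(x−M)² = 2890758.31; s = √(2890758.31/12) = 490.812
Cutoffs: 774.769 ± 2.5·490.812 → [-452.3, 2001.8]
Outside: 2385 → excluded.
Retained (n=12): Σ = 7687, mean = 7687/12 = 640.583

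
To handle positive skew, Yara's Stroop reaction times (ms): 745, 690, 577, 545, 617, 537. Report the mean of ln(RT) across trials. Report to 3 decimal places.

6.420

ln(RT): 6.6134, 6.5367, 6.3578, 6.3008, 6.4249, 6.2860
Σ ln(RT) = 38.5196
Mean = 38.5196/6 = 6.41993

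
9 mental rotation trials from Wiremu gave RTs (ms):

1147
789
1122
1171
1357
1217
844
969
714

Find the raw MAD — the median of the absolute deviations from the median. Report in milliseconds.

153 ms

Sorted: 714, 789, 844, 969, 1122, 1147, 1171, 1217, 1357 → median = 1122
|x − 1122|: 25, 333, 0, 49, 235, 95, 278, 153, 408
Sorted deviations: 0, 25, 49, 95, 153, 235, 278, 333, 408 → MAD = 153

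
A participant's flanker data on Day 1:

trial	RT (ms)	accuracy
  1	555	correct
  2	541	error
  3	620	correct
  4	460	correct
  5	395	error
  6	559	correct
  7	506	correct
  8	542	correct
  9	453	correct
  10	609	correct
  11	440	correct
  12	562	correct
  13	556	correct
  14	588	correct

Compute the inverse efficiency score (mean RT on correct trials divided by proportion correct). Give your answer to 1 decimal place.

627.1 ms

Correct trials (n=12): 555, 620, 460, 559, 506, 542, 453, 609, 440, 562, 556, 588
Mean correct RT = 6450/12 = 537.5000 ms
Proportion correct = 12/14
IES = 537.5000 / (12/14) = 627.083 ms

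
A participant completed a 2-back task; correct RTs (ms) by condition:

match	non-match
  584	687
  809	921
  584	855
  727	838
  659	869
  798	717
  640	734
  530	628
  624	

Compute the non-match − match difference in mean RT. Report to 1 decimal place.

119.5 ms

M(match) = 5955/9 = 661.667
M(non-match) = 6249/8 = 781.125
Difference = 781.125 − 661.667 = 119.458 ms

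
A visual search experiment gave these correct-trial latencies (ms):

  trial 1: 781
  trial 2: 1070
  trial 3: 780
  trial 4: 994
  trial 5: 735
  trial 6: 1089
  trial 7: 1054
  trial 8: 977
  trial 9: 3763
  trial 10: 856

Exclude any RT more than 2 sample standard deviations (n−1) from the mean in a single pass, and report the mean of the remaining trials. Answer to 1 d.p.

926.2 ms

n = 10, ΣRT = 12099, M = 1209.900
Σ(x−M)² = 7397212.90; s = √(7397212.90/9) = 906.594
Cutoffs: 1209.900 ± 2·906.594 → [-603.3, 3023.1]
Outside: 3763 → excluded.
Retained (n=9): Σ = 8336, mean = 8336/9 = 926.222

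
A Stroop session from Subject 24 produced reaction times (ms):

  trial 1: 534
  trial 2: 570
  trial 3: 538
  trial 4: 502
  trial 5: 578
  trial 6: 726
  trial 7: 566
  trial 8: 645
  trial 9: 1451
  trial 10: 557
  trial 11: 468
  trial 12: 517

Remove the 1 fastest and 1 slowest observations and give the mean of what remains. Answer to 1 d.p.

Sorted: 468, 502, 517, 534, 538, 557, 566, 570, 578, 645, 726, 1451
Drop lowest 1 (468) and highest 1 (1451)
Remaining (n=10): Σ = 5733, mean = 5733/10 = 573.300

573.3 ms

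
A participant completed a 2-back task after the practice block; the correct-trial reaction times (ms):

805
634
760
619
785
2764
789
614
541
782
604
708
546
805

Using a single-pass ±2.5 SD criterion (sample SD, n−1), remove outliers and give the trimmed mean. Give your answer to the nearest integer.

n = 14, ΣRT = 11756, M = 839.714
Σ(x−M)² = 4110924.86; s = √(4110924.86/13) = 562.339
Cutoffs: 839.714 ± 2.5·562.339 → [-566.1, 2245.6]
Outside: 2764 → excluded.
Retained (n=13): Σ = 8992, mean = 8992/13 = 691.692

692 ms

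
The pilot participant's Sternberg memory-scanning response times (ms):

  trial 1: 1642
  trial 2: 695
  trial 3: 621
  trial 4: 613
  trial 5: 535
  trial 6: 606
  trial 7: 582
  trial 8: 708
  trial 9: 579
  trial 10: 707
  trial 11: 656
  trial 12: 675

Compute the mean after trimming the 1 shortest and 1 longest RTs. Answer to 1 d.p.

Sorted: 535, 579, 582, 606, 613, 621, 656, 675, 695, 707, 708, 1642
Drop lowest 1 (535) and highest 1 (1642)
Remaining (n=10): Σ = 6442, mean = 6442/10 = 644.200

644.2 ms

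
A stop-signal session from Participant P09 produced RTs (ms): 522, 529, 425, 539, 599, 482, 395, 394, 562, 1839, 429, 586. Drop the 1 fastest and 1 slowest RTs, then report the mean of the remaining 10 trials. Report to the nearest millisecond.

507 ms

Sorted: 394, 395, 425, 429, 482, 522, 529, 539, 562, 586, 599, 1839
Drop lowest 1 (394) and highest 1 (1839)
Remaining (n=10): Σ = 5068, mean = 5068/10 = 506.800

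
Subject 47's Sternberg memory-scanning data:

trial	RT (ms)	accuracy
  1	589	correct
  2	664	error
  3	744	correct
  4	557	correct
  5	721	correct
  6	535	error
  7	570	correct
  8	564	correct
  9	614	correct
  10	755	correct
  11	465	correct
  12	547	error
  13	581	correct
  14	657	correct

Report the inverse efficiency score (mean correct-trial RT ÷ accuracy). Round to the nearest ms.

Correct trials (n=11): 589, 744, 557, 721, 570, 564, 614, 755, 465, 581, 657
Mean correct RT = 6817/11 = 619.7273 ms
Proportion correct = 11/14
IES = 619.7273 / (11/14) = 788.744 ms

789 ms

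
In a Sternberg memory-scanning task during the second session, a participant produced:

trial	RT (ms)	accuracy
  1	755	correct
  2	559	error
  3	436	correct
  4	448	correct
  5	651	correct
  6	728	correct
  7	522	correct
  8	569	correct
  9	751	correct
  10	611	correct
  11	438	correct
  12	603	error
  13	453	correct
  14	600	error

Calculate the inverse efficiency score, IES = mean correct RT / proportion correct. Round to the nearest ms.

736 ms

Correct trials (n=11): 755, 436, 448, 651, 728, 522, 569, 751, 611, 438, 453
Mean correct RT = 6362/11 = 578.3636 ms
Proportion correct = 11/14
IES = 578.3636 / (11/14) = 736.099 ms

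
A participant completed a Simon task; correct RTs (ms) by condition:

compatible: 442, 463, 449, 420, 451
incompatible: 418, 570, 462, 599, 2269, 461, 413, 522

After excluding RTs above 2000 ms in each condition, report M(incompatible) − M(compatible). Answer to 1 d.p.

incompatible: exclude 2269
M(compatible) = 2225/5 = 445.000
M(incompatible) = 3445/7 = 492.143
Difference = 492.143 − 445.000 = 47.143 ms

47.1 ms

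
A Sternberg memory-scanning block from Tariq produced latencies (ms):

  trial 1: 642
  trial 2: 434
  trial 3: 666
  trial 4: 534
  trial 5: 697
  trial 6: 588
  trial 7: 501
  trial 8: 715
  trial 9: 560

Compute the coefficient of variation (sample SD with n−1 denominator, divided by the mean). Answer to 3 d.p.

0.160

n = 9, Σ = 5337, M = 593.0000
Σ(x−M)² = 71770.000; s = √(71770.000/8) = 94.7167
CV = 94.7167 / 593.0000 = 0.15972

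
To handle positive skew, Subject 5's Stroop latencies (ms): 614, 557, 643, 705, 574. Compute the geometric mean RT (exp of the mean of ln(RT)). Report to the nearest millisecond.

ln(RT): 6.4200, 6.3226, 6.4661, 6.5582, 6.3526
Mean ln(RT) = 32.1195/5 = 6.42391
Geometric mean = exp(6.42391) = 616.41 ms

616 ms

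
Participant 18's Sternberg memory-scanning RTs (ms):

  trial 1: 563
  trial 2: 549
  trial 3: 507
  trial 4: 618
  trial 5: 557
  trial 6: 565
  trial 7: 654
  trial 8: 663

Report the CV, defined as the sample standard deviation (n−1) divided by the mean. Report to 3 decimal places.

n = 8, Σ = 4676, M = 584.5000
Σ(x−M)² = 20980.000; s = √(20980.000/7) = 54.7462
CV = 54.7462 / 584.5000 = 0.09366

0.094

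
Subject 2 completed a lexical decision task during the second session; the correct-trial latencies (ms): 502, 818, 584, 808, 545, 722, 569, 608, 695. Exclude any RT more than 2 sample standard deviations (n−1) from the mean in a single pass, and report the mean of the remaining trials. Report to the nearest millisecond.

650 ms

n = 9, ΣRT = 5851, M = 650.111
Σ(x−M)² = 106006.89; s = √(106006.89/8) = 115.112
Cutoffs: 650.111 ± 2·115.112 → [419.9, 880.3]
No RTs fall outside the cutoffs; all 9 retained. Mean = 5851/9 = 650.111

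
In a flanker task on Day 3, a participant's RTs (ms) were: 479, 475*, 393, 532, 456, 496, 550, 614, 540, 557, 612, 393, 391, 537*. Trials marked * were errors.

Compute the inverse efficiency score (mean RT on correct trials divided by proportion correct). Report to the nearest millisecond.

Correct trials (n=12): 479, 393, 532, 456, 496, 550, 614, 540, 557, 612, 393, 391
Mean correct RT = 6013/12 = 501.0833 ms
Proportion correct = 12/14
IES = 501.0833 / (12/14) = 584.597 ms

585 ms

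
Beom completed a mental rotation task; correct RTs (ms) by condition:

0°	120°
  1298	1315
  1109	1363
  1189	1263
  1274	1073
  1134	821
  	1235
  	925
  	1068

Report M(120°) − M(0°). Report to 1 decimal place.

-67.9 ms

M(0°) = 6004/5 = 1200.800
M(120°) = 9063/8 = 1132.875
Difference = 1132.875 − 1200.800 = -67.925 ms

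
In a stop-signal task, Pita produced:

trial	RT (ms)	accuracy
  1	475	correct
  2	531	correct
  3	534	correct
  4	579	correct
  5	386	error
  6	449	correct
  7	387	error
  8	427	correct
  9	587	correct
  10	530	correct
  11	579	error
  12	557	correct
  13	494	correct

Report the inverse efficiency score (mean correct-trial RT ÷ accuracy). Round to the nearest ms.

Correct trials (n=10): 475, 531, 534, 579, 449, 427, 587, 530, 557, 494
Mean correct RT = 5163/10 = 516.3000 ms
Proportion correct = 10/13
IES = 516.3000 / (10/13) = 671.190 ms

671 ms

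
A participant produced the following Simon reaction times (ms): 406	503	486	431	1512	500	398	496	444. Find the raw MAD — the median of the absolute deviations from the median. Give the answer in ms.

Sorted: 398, 406, 431, 444, 486, 496, 500, 503, 1512 → median = 486
|x − 486|: 80, 17, 0, 55, 1026, 14, 88, 10, 42
Sorted deviations: 0, 10, 14, 17, 42, 55, 80, 88, 1026 → MAD = 42

42 ms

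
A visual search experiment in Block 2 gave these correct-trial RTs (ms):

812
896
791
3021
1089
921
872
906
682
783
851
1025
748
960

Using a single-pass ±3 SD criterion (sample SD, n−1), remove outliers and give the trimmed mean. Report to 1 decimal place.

n = 14, ΣRT = 14357, M = 1025.500
Σ(x−M)² = 4440703.50; s = √(4440703.50/13) = 584.459
Cutoffs: 1025.500 ± 3·584.459 → [-727.9, 2778.9]
Outside: 3021 → excluded.
Retained (n=13): Σ = 11336, mean = 11336/13 = 872.000

872.0 ms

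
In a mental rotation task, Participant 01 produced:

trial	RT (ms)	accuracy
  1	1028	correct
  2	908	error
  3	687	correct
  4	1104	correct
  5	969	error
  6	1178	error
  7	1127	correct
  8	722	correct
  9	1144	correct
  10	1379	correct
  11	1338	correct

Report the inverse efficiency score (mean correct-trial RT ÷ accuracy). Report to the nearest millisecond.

Correct trials (n=8): 1028, 687, 1104, 1127, 722, 1144, 1379, 1338
Mean correct RT = 8529/8 = 1066.1250 ms
Proportion correct = 8/11
IES = 1066.1250 / (8/11) = 1465.922 ms

1466 ms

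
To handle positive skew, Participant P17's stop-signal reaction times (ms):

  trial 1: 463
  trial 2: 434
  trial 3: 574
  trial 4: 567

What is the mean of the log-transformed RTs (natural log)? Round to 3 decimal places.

6.226

ln(RT): 6.1377, 6.0730, 6.3526, 6.3404
Σ ln(RT) = 24.9038
Mean = 24.9038/4 = 6.22594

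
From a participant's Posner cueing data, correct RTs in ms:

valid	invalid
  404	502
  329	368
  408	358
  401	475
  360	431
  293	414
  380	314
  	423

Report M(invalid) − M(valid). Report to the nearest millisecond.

43 ms

M(valid) = 2575/7 = 367.857
M(invalid) = 3285/8 = 410.625
Difference = 410.625 − 367.857 = 42.768 ms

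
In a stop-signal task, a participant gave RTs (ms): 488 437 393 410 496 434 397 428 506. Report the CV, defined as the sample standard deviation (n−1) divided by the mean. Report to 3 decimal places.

n = 9, Σ = 3989, M = 443.2222
Σ(x−M)² = 14849.556; s = √(14849.556/8) = 43.0836
CV = 43.0836 / 443.2222 = 0.09721

0.097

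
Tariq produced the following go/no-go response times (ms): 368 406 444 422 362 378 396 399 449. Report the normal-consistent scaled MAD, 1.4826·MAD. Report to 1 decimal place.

34.1 ms

Sorted: 362, 368, 378, 396, 399, 406, 422, 444, 449 → median = 399
|x − 399| sorted: 0, 3, 7, 21, 23, 31, 37, 45, 50 → MAD = 23
Robust SD ≈ 1.4826 × 23 = 34.100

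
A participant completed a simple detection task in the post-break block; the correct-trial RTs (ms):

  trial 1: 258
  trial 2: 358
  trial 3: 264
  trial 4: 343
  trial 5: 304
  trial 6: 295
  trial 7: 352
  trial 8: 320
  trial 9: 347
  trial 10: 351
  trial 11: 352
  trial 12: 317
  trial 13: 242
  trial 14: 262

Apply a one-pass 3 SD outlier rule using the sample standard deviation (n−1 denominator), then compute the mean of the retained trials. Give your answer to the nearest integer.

n = 14, ΣRT = 4365, M = 311.786
Σ(x−M)² = 22084.36; s = √(22084.36/13) = 41.216
Cutoffs: 311.786 ± 3·41.216 → [188.1, 435.4]
No RTs fall outside the cutoffs; all 14 retained. Mean = 4365/14 = 311.786

312 ms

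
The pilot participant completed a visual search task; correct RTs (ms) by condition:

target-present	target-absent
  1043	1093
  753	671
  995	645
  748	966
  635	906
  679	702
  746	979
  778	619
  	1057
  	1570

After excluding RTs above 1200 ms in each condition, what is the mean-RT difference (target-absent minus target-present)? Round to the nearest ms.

52 ms

target-absent: exclude 1570
M(target-present) = 6377/8 = 797.125
M(target-absent) = 7638/9 = 848.667
Difference = 848.667 − 797.125 = 51.542 ms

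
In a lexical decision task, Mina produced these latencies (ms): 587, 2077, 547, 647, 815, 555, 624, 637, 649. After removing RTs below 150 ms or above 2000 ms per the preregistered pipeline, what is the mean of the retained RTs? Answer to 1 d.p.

Excluded: 2077
Retained (n=8): Σ = 5061
Mean = 5061/8 = 632.6250

632.6 ms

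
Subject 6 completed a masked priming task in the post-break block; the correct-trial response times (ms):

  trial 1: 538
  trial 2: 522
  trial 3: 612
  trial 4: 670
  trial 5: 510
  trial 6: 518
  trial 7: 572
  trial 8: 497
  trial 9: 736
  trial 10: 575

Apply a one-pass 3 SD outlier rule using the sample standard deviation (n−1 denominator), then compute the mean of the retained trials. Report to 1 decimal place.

n = 10, ΣRT = 5750, M = 575.000
Σ(x−M)² = 54060.00; s = √(54060.00/9) = 77.503
Cutoffs: 575.000 ± 3·77.503 → [342.5, 807.5]
No RTs fall outside the cutoffs; all 10 retained. Mean = 5750/10 = 575.000

575.0 ms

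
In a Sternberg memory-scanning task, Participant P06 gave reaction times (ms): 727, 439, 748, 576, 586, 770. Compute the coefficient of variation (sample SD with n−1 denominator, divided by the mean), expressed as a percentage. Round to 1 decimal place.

20.2%

n = 6, Σ = 3846, M = 641.0000
Σ(x−M)² = 83540.000; s = √(83540.000/5) = 129.2594
CV = 129.2594 / 641.0000 = 0.20165 = 20.165%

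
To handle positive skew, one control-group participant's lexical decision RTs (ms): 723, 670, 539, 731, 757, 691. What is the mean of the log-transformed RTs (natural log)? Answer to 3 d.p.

6.524

ln(RT): 6.5834, 6.5073, 6.2897, 6.5944, 6.6294, 6.5381
Σ ln(RT) = 39.1423
Mean = 39.1423/6 = 6.52372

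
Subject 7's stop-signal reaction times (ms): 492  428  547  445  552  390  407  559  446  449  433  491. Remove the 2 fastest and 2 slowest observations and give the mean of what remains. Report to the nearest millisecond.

466 ms

Sorted: 390, 407, 428, 433, 445, 446, 449, 491, 492, 547, 552, 559
Drop lowest 2 (390, 407) and highest 2 (552, 559)
Remaining (n=8): Σ = 3731, mean = 3731/8 = 466.375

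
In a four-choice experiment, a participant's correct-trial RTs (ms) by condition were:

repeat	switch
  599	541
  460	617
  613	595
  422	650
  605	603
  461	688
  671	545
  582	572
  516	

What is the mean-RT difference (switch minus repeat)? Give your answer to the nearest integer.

54 ms

M(repeat) = 4929/9 = 547.667
M(switch) = 4811/8 = 601.375
Difference = 601.375 − 547.667 = 53.708 ms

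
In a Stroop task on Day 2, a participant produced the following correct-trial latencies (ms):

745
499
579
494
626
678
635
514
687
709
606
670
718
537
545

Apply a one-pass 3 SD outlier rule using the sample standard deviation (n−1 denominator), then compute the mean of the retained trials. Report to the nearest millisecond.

n = 15, ΣRT = 9242, M = 616.133
Σ(x−M)² = 99683.73; s = √(99683.73/14) = 84.382
Cutoffs: 616.133 ± 3·84.382 → [363.0, 869.3]
No RTs fall outside the cutoffs; all 15 retained. Mean = 9242/15 = 616.133

616 ms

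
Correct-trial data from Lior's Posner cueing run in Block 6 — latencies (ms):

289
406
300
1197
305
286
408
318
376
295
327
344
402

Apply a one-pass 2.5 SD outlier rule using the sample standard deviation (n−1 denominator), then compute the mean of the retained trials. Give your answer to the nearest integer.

n = 13, ΣRT = 5253, M = 404.077
Σ(x−M)² = 706228.92; s = √(706228.92/12) = 242.595
Cutoffs: 404.077 ± 2.5·242.595 → [-202.4, 1010.6]
Outside: 1197 → excluded.
Retained (n=12): Σ = 4056, mean = 4056/12 = 338.000

338 ms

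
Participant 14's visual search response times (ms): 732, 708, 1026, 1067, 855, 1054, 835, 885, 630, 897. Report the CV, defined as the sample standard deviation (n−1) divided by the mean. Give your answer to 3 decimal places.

0.173

n = 10, Σ = 8689, M = 868.9000
Σ(x−M)² = 202280.900; s = √(202280.900/9) = 149.9188
CV = 149.9188 / 868.9000 = 0.17254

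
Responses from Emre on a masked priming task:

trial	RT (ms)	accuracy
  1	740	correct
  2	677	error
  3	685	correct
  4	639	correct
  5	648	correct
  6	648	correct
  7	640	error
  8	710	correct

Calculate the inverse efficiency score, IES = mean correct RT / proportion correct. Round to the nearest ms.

Correct trials (n=6): 740, 685, 639, 648, 648, 710
Mean correct RT = 4070/6 = 678.3333 ms
Proportion correct = 6/8
IES = 678.3333 / (6/8) = 904.444 ms

904 ms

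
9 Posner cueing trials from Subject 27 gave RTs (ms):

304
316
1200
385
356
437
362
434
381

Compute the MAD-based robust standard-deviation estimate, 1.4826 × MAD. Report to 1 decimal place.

Sorted: 304, 316, 356, 362, 381, 385, 434, 437, 1200 → median = 381
|x − 381| sorted: 0, 4, 19, 25, 53, 56, 65, 77, 819 → MAD = 53
Robust SD ≈ 1.4826 × 53 = 78.578

78.6 ms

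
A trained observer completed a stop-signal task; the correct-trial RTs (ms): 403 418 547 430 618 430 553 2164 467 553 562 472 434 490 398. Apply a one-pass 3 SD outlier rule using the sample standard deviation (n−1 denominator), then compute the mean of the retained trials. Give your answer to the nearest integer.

484 ms

n = 15, ΣRT = 8939, M = 595.933
Σ(x−M)² = 2699108.93; s = √(2699108.93/14) = 439.083
Cutoffs: 595.933 ± 3·439.083 → [-721.3, 1913.2]
Outside: 2164 → excluded.
Retained (n=14): Σ = 6775, mean = 6775/14 = 483.929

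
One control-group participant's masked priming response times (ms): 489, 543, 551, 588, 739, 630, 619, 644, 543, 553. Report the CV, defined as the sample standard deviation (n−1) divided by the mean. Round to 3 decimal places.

0.120

n = 10, Σ = 5899, M = 589.9000
Σ(x−M)² = 45070.900; s = √(45070.900/9) = 70.7664
CV = 70.7664 / 589.9000 = 0.11996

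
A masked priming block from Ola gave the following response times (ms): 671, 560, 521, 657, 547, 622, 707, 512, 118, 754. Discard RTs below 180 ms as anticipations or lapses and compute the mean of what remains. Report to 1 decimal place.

616.8 ms

Excluded: 118
Retained (n=9): Σ = 5551
Mean = 5551/9 = 616.7778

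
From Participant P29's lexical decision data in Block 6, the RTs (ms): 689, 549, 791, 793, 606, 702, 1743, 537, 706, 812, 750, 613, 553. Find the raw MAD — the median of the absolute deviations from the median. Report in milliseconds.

Sorted: 537, 549, 553, 606, 613, 689, 702, 706, 750, 791, 793, 812, 1743 → median = 702
|x − 702|: 13, 153, 89, 91, 96, 0, 1041, 165, 4, 110, 48, 89, 149
Sorted deviations: 0, 4, 13, 48, 89, 89, 91, 96, 110, 149, 153, 165, 1041 → MAD = 91

91 ms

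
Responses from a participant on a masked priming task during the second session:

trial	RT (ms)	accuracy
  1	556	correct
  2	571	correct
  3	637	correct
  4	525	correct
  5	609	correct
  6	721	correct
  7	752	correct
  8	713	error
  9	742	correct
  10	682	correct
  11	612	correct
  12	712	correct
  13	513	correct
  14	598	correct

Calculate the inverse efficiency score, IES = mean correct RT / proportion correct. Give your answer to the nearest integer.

Correct trials (n=13): 556, 571, 637, 525, 609, 721, 752, 742, 682, 612, 712, 513, 598
Mean correct RT = 8230/13 = 633.0769 ms
Proportion correct = 13/14
IES = 633.0769 / (13/14) = 681.775 ms

682 ms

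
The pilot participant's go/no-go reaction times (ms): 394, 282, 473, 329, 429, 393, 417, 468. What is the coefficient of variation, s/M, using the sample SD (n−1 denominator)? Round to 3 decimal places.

0.165

n = 8, Σ = 3185, M = 398.1250
Σ(x−M)² = 30104.875; s = √(30104.875/7) = 65.5797
CV = 65.5797 / 398.1250 = 0.16472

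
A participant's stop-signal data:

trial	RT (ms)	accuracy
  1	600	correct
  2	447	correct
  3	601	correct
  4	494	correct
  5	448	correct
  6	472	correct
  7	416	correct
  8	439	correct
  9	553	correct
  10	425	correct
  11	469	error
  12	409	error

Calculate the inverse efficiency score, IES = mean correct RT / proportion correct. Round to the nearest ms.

Correct trials (n=10): 600, 447, 601, 494, 448, 472, 416, 439, 553, 425
Mean correct RT = 4895/10 = 489.5000 ms
Proportion correct = 10/12
IES = 489.5000 / (10/12) = 587.400 ms

587 ms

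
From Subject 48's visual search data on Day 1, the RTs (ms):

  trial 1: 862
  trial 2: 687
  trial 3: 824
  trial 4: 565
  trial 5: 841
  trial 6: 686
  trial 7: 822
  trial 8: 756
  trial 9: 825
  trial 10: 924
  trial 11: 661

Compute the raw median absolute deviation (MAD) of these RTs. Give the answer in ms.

66 ms

Sorted: 565, 661, 686, 687, 756, 822, 824, 825, 841, 862, 924 → median = 822
|x − 822|: 40, 135, 2, 257, 19, 136, 0, 66, 3, 102, 161
Sorted deviations: 0, 2, 3, 19, 40, 66, 102, 135, 136, 161, 257 → MAD = 66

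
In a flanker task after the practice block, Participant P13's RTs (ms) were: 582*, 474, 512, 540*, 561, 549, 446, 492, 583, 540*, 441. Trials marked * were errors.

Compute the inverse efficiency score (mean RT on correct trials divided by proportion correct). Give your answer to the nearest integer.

697 ms

Correct trials (n=8): 474, 512, 561, 549, 446, 492, 583, 441
Mean correct RT = 4058/8 = 507.2500 ms
Proportion correct = 8/11
IES = 507.2500 / (8/11) = 697.469 ms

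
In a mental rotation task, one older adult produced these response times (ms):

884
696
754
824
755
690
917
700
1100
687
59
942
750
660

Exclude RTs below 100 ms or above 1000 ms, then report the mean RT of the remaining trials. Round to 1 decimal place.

Excluded: 59, 1100
Retained (n=12): Σ = 9259
Mean = 9259/12 = 771.5833

771.6 ms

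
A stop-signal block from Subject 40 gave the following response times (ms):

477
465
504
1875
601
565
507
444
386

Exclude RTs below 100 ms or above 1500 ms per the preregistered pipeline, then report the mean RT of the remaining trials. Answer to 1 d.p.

493.6 ms

Excluded: 1875
Retained (n=8): Σ = 3949
Mean = 3949/8 = 493.6250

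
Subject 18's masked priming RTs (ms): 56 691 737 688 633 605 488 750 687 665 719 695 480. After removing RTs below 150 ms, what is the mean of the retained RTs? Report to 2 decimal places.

Excluded: 56
Retained (n=12): Σ = 7838
Mean = 7838/12 = 653.1667

653.17 ms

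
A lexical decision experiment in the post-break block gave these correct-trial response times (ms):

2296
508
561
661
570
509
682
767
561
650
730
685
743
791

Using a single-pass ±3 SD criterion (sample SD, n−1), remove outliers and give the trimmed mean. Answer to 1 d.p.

n = 14, ΣRT = 10714, M = 765.286
Σ(x−M)² = 2636520.86; s = √(2636520.86/13) = 450.344
Cutoffs: 765.286 ± 3·450.344 → [-585.7, 2116.3]
Outside: 2296 → excluded.
Retained (n=13): Σ = 8418, mean = 8418/13 = 647.538

647.5 ms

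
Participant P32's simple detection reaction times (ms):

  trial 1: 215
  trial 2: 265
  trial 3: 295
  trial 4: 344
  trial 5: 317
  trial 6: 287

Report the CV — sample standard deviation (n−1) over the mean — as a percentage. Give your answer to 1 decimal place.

n = 6, Σ = 1723, M = 287.1667
Σ(x−M)² = 9880.833; s = √(9880.833/5) = 44.4541
CV = 44.4541 / 287.1667 = 0.15480 = 15.480%

15.5%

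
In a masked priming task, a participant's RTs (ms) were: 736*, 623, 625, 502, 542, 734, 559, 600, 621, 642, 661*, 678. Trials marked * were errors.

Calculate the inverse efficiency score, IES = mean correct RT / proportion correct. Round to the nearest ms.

735 ms

Correct trials (n=10): 623, 625, 502, 542, 734, 559, 600, 621, 642, 678
Mean correct RT = 6126/10 = 612.6000 ms
Proportion correct = 10/12
IES = 612.6000 / (10/12) = 735.120 ms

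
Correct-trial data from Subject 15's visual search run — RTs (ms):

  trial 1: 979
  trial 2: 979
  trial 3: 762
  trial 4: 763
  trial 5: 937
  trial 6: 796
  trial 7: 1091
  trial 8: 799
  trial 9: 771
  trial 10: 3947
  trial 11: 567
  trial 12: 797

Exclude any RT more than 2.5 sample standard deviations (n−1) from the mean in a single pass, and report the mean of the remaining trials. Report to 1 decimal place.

840.1 ms

n = 12, ΣRT = 13188, M = 1099.000
Σ(x−M)² = 9056298.00; s = √(9056298.00/11) = 907.359
Cutoffs: 1099.000 ± 2.5·907.359 → [-1169.4, 3367.4]
Outside: 3947 → excluded.
Retained (n=11): Σ = 9241, mean = 9241/11 = 840.091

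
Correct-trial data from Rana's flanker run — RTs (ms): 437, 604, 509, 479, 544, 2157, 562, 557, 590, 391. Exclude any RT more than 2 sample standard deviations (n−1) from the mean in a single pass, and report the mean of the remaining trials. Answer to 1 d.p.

519.2 ms

n = 10, ΣRT = 6830, M = 683.000
Σ(x−M)² = 2455076.00; s = √(2455076.00/9) = 522.289
Cutoffs: 683.000 ± 2·522.289 → [-361.6, 1727.6]
Outside: 2157 → excluded.
Retained (n=9): Σ = 4673, mean = 4673/9 = 519.222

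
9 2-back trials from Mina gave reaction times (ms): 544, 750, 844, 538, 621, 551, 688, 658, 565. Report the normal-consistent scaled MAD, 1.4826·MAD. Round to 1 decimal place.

103.8 ms

Sorted: 538, 544, 551, 565, 621, 658, 688, 750, 844 → median = 621
|x − 621| sorted: 0, 37, 56, 67, 70, 77, 83, 129, 223 → MAD = 70
Robust SD ≈ 1.4826 × 70 = 103.782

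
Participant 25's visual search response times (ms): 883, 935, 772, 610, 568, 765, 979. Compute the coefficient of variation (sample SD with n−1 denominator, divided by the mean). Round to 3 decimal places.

n = 7, Σ = 5512, M = 787.4286
Σ(x−M)² = 147981.714; s = √(147981.714/6) = 157.0466
CV = 157.0466 / 787.4286 = 0.19944

0.199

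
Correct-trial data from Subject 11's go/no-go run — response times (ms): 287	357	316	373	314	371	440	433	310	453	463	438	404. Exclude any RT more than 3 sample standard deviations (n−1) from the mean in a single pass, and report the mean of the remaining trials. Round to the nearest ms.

n = 13, ΣRT = 4959, M = 381.462
Σ(x−M)² = 45199.23; s = √(45199.23/12) = 61.373
Cutoffs: 381.462 ± 3·61.373 → [197.3, 565.6]
No RTs fall outside the cutoffs; all 13 retained. Mean = 4959/13 = 381.462

381 ms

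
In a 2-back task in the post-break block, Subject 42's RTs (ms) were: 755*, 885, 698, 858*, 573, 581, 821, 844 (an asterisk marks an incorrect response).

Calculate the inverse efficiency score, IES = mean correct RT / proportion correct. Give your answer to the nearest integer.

978 ms

Correct trials (n=6): 885, 698, 573, 581, 821, 844
Mean correct RT = 4402/6 = 733.6667 ms
Proportion correct = 6/8
IES = 733.6667 / (6/8) = 978.222 ms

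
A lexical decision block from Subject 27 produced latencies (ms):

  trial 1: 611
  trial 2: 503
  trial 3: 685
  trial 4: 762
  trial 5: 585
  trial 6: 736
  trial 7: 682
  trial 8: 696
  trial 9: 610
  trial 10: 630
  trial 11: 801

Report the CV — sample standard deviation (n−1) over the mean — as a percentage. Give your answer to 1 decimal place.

n = 11, Σ = 7301, M = 663.7273
Σ(x−M)² = 74388.182; s = √(74388.182/10) = 86.2486
CV = 86.2486 / 663.7273 = 0.12995 = 12.995%

13.0%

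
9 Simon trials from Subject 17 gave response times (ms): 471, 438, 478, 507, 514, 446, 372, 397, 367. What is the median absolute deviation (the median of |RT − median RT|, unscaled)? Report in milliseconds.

Sorted: 367, 372, 397, 438, 446, 471, 478, 507, 514 → median = 446
|x − 446|: 25, 8, 32, 61, 68, 0, 74, 49, 79
Sorted deviations: 0, 8, 25, 32, 49, 61, 68, 74, 79 → MAD = 49

49 ms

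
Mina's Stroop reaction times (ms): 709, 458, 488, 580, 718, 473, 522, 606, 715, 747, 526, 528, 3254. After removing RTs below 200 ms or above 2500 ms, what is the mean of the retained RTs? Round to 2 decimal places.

589.17 ms

Excluded: 3254
Retained (n=12): Σ = 7070
Mean = 7070/12 = 589.1667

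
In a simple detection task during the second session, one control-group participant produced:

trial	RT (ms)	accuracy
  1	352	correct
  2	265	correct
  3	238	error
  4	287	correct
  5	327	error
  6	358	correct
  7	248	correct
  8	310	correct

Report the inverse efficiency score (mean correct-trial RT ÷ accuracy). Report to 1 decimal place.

Correct trials (n=6): 352, 265, 287, 358, 248, 310
Mean correct RT = 1820/6 = 303.3333 ms
Proportion correct = 6/8
IES = 303.3333 / (6/8) = 404.444 ms

404.4 ms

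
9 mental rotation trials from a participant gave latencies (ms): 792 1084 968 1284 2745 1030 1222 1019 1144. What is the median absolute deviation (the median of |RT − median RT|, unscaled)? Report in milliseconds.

Sorted: 792, 968, 1019, 1030, 1084, 1144, 1222, 1284, 2745 → median = 1084
|x − 1084|: 292, 0, 116, 200, 1661, 54, 138, 65, 60
Sorted deviations: 0, 54, 60, 65, 116, 138, 200, 292, 1661 → MAD = 116

116 ms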